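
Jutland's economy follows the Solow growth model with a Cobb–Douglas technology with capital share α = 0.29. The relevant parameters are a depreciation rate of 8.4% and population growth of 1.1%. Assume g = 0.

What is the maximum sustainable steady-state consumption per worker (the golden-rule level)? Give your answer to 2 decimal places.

c_gold ≈ 1.12

At the golden rule, f'(k) = n + δ, so α·k^(α−1) = n + δ and k_gold = (α/(n + δ))^(1/(1−α)).
k_gold = (0.29/0.095)^(1/0.71) = 3.0526^1.4085 ≈ 4.8157
c_gold = f(k_gold) − (n + δ)·k_gold = 1.5775 − 0.095×4.8157 ≈ 1.1200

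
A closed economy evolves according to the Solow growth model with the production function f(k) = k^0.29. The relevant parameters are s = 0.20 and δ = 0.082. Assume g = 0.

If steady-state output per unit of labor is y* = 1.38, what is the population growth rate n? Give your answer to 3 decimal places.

n ≈ 0.009

Steady state requires s·f(k) = (n + δ)·k, i.e. s·k^α = (n + δ)·k.
Since y* = [s/(n + δ)]^(α/(1−α)), we have s/(n + δ) = (y*)^((1−α)/α) = 1.38^2.4483 = 2.2002.
Therefore n + δ = s / 2.2002 = 0.20 / 2.2002 = 0.0909, so n = 0.0909 − 0.082 = 0.0089.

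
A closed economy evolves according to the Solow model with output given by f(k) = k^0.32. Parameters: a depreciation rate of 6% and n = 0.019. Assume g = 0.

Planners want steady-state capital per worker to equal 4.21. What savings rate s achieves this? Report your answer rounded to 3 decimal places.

s ≈ 0.210

Steady state requires s·f(k) = (n + δ)·k, i.e. s·k^α = (n + δ)·k.
So s / (n + δ) = (k*)^(1−α) = 4.21^0.68 = 2.6577.
Therefore s = 2.6577 × (n + δ) = 2.6577 × 0.079 = 0.2100.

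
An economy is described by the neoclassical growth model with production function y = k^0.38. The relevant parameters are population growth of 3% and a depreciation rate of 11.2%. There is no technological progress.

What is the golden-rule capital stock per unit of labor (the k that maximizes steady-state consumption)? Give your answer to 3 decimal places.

The golden rule sets f'(k) = n + δ, i.e. α·k^(α−1) = n + δ.
So k^(1−α) = α / (n + δ) = 0.38 / 0.142 = 2.6761.
k_gold = 2.6761^(1/0.62) ≈ 4.8924

k_gold ≈ 4.892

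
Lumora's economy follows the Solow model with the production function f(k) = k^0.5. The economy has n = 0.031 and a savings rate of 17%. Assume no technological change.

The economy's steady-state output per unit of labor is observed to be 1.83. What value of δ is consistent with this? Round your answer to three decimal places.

δ ≈ 0.062

In steady state, investment equals break-even investment: s·k^α = (n + δ)·k.
Since y* = [s/(n + δ)]^(α/(1−α)), we have s/(n + δ) = (y*)^((1−α)/α) = 1.83^1 = 1.8300.
Therefore n + δ = s / 1.8300 = 0.17 / 1.8300 = 0.0929, so δ = 0.0929 − 0.031 = 0.0619.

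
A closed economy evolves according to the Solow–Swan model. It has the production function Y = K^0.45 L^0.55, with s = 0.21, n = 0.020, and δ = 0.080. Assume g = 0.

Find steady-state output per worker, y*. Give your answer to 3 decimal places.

y* ≈ 1.835

At the steady state, Δk = 0, so s·k^α = (n + δ)·k.
Dividing both sides by k: k^(1−α) = s / (n + δ).
k^0.55 = 0.21 / (0.020 + 0.080) = 0.21 / 0.100 = 2.1000
k* = 2.1000^(1/0.55) ≈ 3.8535
y* = (k*)^α = 3.8535^0.45 ≈ 1.8350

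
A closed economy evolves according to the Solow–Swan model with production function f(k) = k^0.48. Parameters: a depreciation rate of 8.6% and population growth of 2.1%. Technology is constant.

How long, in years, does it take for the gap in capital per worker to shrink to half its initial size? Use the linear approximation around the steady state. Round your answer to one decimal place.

t_½ ≈ 12.5 years

Near the steady state the convergence rate is λ = (1 − α)(n + δ).
λ = (1 − 0.48) × 0.107 = 0.52 × 0.107 = 0.05564
Half-life = ln 2 / λ = 0.6931 / 0.05564 ≈ 12.46 years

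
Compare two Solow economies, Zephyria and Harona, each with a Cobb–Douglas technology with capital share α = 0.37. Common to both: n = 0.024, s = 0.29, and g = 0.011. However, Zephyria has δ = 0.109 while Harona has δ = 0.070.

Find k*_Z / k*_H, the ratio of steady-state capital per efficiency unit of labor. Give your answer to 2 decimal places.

Steady-state k* = [s/(n + g + δ)]^(1/(1−α)), so the ratio is [ (s_Z/(n + g + δ)_Z) / (s_H/(n + g + δ)_H) ]^1.5873.
s_Z/(n + g + δ)_Z = 0.29/0.144 = 2.0139; s_H/(n + g + δ)_H = 0.29/0.105 = 2.7619.
Ratio = (2.0139/2.7619)^1.5873 = 0.7292^1.5873 ≈ 0.6058

ratio ≈ 0.61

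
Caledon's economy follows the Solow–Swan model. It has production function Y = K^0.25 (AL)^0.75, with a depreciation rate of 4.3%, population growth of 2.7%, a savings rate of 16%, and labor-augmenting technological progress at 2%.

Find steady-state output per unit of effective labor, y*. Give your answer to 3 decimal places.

y* ≈ 1.211

In steady state, investment equals break-even investment: s·k^α = (n + g + δ)·k.
Dividing both sides by k: k^(1−α) = s / (n + g + δ).
k^0.75 = 0.16 / (0.027 + 0.020 + 0.043) = 0.16 / 0.090 = 1.7778
k* = 1.7778^(1/0.75) ≈ 2.1537
y* = (k*)^α = 2.1537^0.25 ≈ 1.2114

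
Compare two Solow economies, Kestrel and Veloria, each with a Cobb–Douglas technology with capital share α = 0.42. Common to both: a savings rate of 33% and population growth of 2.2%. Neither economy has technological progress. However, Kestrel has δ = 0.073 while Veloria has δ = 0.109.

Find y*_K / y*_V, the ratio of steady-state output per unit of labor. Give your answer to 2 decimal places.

Steady-state y* = [s/(n + δ)]^(α/(1−α)), so the ratio is [ (s_K/(n + δ)_K) / (s_V/(n + δ)_V) ]^0.7241.
s_K/(n + δ)_K = 0.33/0.095 = 3.4737; s_V/(n + δ)_V = 0.33/0.131 = 2.5191.
Ratio = (3.4737/2.5191)^0.7241 = 1.3789^0.7241 ≈ 1.2619

y*_K / y*_V ≈ 1.26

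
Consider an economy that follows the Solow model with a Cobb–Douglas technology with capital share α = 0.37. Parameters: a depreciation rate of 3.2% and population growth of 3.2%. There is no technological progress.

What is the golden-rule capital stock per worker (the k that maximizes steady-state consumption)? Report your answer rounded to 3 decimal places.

k_gold ≈ 16.202

The golden rule sets f'(k) = n + δ, i.e. α·k^(α−1) = n + δ.
So k^(1−α) = α / (n + δ) = 0.37 / 0.064 = 5.7813.
k_gold = 5.7813^(1/0.63) ≈ 16.2018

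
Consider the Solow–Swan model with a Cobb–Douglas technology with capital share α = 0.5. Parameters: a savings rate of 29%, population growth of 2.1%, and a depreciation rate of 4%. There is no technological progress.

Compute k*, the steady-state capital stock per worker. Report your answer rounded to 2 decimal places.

At the steady state, Δk = 0, so s·k^α = (n + δ)·k.
Dividing both sides by k: k^(1−α) = s / (n + δ).
k^0.5 = 0.29 / (0.021 + 0.040) = 0.29 / 0.061 = 4.7541
k* = 4.7541^(1/0.5) ≈ 22.6015

k* = 22.60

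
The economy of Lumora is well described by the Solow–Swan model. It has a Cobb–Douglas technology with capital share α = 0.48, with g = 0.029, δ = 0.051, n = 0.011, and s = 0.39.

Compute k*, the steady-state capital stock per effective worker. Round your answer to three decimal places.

In steady state, investment equals break-even investment: s·k^α = (n + g + δ)·k.
Rearranging, k^(1−α) = s / (n + g + δ).
k^0.52 = 0.39 / (0.011 + 0.029 + 0.051) = 0.39 / 0.091 = 4.2857
k* = 4.2857^(1/0.52) ≈ 16.4220

k* = 16.422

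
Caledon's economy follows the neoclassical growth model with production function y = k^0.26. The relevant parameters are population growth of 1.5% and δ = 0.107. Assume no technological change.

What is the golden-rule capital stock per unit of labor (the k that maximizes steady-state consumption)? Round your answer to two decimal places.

k_gold ≈ 2.78

The golden rule sets f'(k) = n + δ, i.e. α·k^(α−1) = n + δ.
So k^(1−α) = α / (n + δ) = 0.26 / 0.122 = 2.1311.
k_gold = 2.1311^(1/0.74) ≈ 2.7801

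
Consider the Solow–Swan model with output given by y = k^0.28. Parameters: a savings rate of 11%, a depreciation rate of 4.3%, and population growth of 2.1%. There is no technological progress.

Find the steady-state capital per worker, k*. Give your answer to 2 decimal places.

Steady state requires s·f(k) = (n + δ)·k, i.e. s·k^α = (n + δ)·k.
Rearranging, k^(1−α) = s / (n + δ).
k^0.72 = 0.11 / (0.021 + 0.043) = 0.11 / 0.064 = 1.7188
k* = 1.7188^(1/0.72) ≈ 2.1218

k* = 2.12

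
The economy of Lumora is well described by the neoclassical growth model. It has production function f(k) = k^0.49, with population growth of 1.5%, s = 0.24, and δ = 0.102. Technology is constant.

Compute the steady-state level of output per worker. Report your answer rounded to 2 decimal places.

y* ≈ 1.99

Steady state requires s·f(k) = (n + δ)·k, i.e. s·k^α = (n + δ)·k.
Dividing both sides by k: k^(1−α) = s / (n + δ).
k^0.51 = 0.24 / (0.015 + 0.102) = 0.24 / 0.117 = 2.0513
k* = 2.0513^(1/0.51) ≈ 4.0909
y* = (k*)^α = 4.0909^0.49 ≈ 1.9943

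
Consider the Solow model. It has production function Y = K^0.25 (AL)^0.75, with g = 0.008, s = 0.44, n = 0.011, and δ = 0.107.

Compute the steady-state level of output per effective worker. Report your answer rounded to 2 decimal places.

y* ≈ 1.52

In steady state, investment equals break-even investment: s·k^α = (n + g + δ)·k.
Rearranging, k^(1−α) = s / (n + g + δ).
k^0.75 = 0.44 / (0.011 + 0.008 + 0.107) = 0.44 / 0.126 = 3.4921
k* = 3.4921^(1/0.75) ≈ 5.2980
y* = (k*)^α = 5.2980^0.25 ≈ 1.5171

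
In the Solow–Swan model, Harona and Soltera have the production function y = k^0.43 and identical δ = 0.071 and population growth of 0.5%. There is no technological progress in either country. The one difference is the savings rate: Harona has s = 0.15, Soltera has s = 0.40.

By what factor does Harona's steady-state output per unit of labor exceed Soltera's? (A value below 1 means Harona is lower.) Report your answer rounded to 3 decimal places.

ratio ≈ 0.477

Steady-state y* = [s/(n + δ)]^(α/(1−α)), so the ratio is [ (s_H/(n + δ)_H) / (s_S/(n + δ)_S) ]^0.7544.
s_H/(n + δ)_H = 0.15/0.076 = 1.9737; s_S/(n + δ)_S = 0.40/0.076 = 5.2632.
Ratio = (1.9737/5.2632)^0.7544 = 0.3750^0.7544 ≈ 0.4771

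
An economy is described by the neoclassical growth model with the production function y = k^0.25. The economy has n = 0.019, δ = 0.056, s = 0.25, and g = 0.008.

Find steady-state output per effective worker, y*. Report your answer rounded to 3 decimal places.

y* ≈ 1.444

Steady state requires s·f(k) = (n + g + δ)·k, i.e. s·k^α = (n + g + δ)·k.
Rearranging, k^(1−α) = s / (n + g + δ).
k^0.75 = 0.25 / (0.019 + 0.008 + 0.056) = 0.25 / 0.083 = 3.0120
k* = 3.0120^(1/0.75) ≈ 4.3498
y* = (k*)^α = 4.3498^0.25 ≈ 1.4442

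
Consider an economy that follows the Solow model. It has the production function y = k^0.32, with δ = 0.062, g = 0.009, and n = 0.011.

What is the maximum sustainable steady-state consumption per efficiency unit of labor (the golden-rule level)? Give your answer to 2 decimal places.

At the golden rule, f'(k) = n + g + δ, so α·k^(α−1) = n + g + δ and k_gold = (α/(n + g + δ))^(1/(1−α)).
k_gold = (0.32/0.082)^(1/0.68) = 3.9024^1.4706 ≈ 7.4065
c_gold = f(k_gold) − (n + g + δ)·k_gold = 1.8979 − 0.082×7.4065 ≈ 1.2906

c_gold ≈ 1.29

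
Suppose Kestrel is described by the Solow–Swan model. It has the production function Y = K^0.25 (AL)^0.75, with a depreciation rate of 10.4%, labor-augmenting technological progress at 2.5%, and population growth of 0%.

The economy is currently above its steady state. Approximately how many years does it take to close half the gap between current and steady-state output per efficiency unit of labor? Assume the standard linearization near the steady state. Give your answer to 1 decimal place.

t_½ ≈ 7.2 years

Near the steady state the convergence rate is λ = (1 − α)(n + g + δ).
λ = (1 − 0.25) × 0.129 = 0.75 × 0.129 = 0.09675
Half-life = ln 2 / λ = 0.6931 / 0.09675 ≈ 7.16 years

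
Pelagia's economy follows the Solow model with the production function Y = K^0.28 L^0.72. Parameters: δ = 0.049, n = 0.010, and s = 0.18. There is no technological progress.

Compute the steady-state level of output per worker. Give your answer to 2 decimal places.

y* ≈ 1.54

At the steady state, Δk = 0, so s·k^α = (n + δ)·k.
Rearranging, k^(1−α) = s / (n + δ).
k^0.72 = 0.18 / (0.010 + 0.049) = 0.18 / 0.059 = 3.0508
k* = 3.0508^(1/0.72) ≈ 4.7076
y* = (k*)^α = 4.7076^0.28 ≈ 1.5431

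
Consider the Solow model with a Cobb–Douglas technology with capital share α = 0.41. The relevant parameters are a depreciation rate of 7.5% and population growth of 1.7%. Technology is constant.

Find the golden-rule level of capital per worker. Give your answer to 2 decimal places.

The golden rule sets f'(k) = n + δ, i.e. α·k^(α−1) = n + δ.
So k^(1−α) = α / (n + δ) = 0.41 / 0.092 = 4.4565.
k_gold = 4.4565^(1/0.59) ≈ 12.5890

k_gold ≈ 12.59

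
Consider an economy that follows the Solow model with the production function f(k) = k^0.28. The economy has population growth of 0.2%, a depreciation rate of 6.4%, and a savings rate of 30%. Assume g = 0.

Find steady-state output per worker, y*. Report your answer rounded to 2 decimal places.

y* ≈ 1.80

Steady state requires s·f(k) = (n + δ)·k, i.e. s·k^α = (n + δ)·k.
Rearranging, k^(1−α) = s / (n + δ).
k^0.72 = 0.30 / (0.002 + 0.064) = 0.30 / 0.066 = 4.5455
k* = 4.5455^(1/0.72) ≈ 8.1905
y* = (k*)^α = 8.1905^0.28 ≈ 1.8019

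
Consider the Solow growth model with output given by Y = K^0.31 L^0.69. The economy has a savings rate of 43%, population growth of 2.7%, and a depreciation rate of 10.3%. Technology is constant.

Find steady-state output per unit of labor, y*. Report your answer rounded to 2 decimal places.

At the steady state, Δk = 0, so s·k^α = (n + δ)·k.
Dividing both sides by k: k^(1−α) = s / (n + δ).
k^0.69 = 0.43 / (0.027 + 0.103) = 0.43 / 0.130 = 3.3077
k* = 3.3077^(1/0.69) ≈ 5.6616
y* = (k*)^α = 5.6616^0.31 ≈ 1.7116

y* ≈ 1.71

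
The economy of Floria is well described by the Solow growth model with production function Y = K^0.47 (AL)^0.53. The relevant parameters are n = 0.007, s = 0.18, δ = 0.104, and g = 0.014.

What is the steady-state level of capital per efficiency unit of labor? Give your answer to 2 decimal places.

In steady state, investment equals break-even investment: s·k^α = (n + g + δ)·k.
Rearranging, k^(1−α) = s / (n + g + δ).
k^0.53 = 0.18 / (0.007 + 0.014 + 0.104) = 0.18 / 0.125 = 1.4400
k* = 1.4400^(1/0.53) ≈ 1.9897

k* ≈ 1.99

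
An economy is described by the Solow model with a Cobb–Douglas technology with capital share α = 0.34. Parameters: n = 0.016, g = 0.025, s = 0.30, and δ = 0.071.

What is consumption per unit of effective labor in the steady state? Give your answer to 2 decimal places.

Steady state requires s·f(k) = (n + g + δ)·k, i.e. s·k^α = (n + g + δ)·k.
Dividing both sides by k: k^(1−α) = s / (n + g + δ).
k^0.66 = 0.30 / (0.016 + 0.025 + 0.071) = 0.30 / 0.112 = 2.6786
k* = 2.6786^(1/0.66) ≈ 4.4498
y* = (k*)^α = 4.4498^0.34 ≈ 1.6613
c* = (1 − s)·y* = (1 − 0.30) × 1.6613 ≈ 1.1629

c* ≈ 1.16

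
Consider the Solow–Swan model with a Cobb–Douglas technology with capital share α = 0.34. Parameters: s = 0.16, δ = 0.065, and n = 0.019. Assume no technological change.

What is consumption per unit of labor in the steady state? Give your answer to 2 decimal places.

Steady state requires s·f(k) = (n + δ)·k, i.e. s·k^α = (n + δ)·k.
Dividing both sides by k: k^(1−α) = s / (n + δ).
k^0.66 = 0.16 / (0.019 + 0.065) = 0.16 / 0.084 = 1.9048
k* = 1.9048^(1/0.66) ≈ 2.6547
y* = (k*)^α = 2.6547^0.34 ≈ 1.3937
c* = (1 − s)·y* = (1 − 0.16) × 1.3937 ≈ 1.1707

c* = 1.17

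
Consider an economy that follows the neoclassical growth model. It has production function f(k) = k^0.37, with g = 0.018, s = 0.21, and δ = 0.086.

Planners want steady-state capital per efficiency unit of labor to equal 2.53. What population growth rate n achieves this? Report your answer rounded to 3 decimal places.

n ≈ 0.013

In steady state, investment equals break-even investment: s·k^α = (n + g + δ)·k.
So s / (n + g + δ) = (k*)^(1−α) = 2.53^0.63 = 1.7946.
Therefore n + g + δ = s / 1.7946 = 0.21 / 1.7946 = 0.1170, so n = 0.1170 − 0.104 = 0.0130.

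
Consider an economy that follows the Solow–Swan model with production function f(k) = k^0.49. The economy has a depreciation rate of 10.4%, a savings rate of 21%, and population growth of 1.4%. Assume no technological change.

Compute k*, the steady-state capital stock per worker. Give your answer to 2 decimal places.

k* = 3.10

In steady state, investment equals break-even investment: s·k^α = (n + δ)·k.
Rearranging, k^(1−α) = s / (n + δ).
k^0.51 = 0.21 / (0.014 + 0.104) = 0.21 / 0.118 = 1.7797
k* = 1.7797^(1/0.51) ≈ 3.0965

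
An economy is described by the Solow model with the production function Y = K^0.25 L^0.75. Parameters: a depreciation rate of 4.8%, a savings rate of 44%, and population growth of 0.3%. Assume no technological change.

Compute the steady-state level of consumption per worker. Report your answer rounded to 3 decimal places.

c* = 1.149

In steady state, investment equals break-even investment: s·k^α = (n + δ)·k.
Rearranging, k^(1−α) = s / (n + δ).
k^0.75 = 0.44 / (0.003 + 0.048) = 0.44 / 0.051 = 8.6275
k* = 8.6275^(1/0.75) ≈ 17.6948
y* = (k*)^α = 17.6948^0.25 ≈ 2.0510
c* = (1 − s)·y* = (1 − 0.44) × 2.0510 ≈ 1.1486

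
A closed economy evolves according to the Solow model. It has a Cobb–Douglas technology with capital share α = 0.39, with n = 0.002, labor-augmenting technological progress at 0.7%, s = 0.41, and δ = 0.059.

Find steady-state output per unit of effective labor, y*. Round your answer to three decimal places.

y* ≈ 3.154

Steady state requires s·f(k) = (n + g + δ)·k, i.e. s·k^α = (n + g + δ)·k.
Dividing both sides by k: k^(1−α) = s / (n + g + δ).
k^0.61 = 0.41 / (0.002 + 0.007 + 0.059) = 0.41 / 0.068 = 6.0294
k* = 6.0294^(1/0.61) ≈ 19.0168
y* = (k*)^α = 19.0168^0.39 ≈ 3.1540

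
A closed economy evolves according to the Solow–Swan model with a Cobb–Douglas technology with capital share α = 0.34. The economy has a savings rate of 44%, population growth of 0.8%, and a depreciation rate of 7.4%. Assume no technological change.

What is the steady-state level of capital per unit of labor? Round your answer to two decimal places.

At the steady state, Δk = 0, so s·k^α = (n + δ)·k.
Rearranging, k^(1−α) = s / (n + δ).
k^0.66 = 0.44 / (0.008 + 0.074) = 0.44 / 0.082 = 5.3659
k* = 5.3659^(1/0.66) ≈ 12.7503

k* ≈ 12.75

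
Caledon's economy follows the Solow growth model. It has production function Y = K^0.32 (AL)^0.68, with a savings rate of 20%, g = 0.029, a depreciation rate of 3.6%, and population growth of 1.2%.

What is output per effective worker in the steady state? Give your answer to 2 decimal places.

y* = 1.57

At the steady state, Δk = 0, so s·k^α = (n + g + δ)·k.
Dividing both sides by k: k^(1−α) = s / (n + g + δ).
k^0.68 = 0.20 / (0.012 + 0.029 + 0.036) = 0.20 / 0.077 = 2.5974
k* = 2.5974^(1/0.68) ≈ 4.0702
y* = (k*)^α = 4.0702^0.32 ≈ 1.5670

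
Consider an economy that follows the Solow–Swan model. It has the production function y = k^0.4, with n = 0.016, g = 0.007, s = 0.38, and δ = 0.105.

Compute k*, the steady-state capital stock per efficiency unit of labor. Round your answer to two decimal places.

k* = 6.13

At the steady state, Δk = 0, so s·k^α = (n + g + δ)·k.
Rearranging, k^(1−α) = s / (n + g + δ).
k^0.6 = 0.38 / (0.016 + 0.007 + 0.105) = 0.38 / 0.128 = 2.9688
k* = 2.9688^(1/0.6) ≈ 6.1325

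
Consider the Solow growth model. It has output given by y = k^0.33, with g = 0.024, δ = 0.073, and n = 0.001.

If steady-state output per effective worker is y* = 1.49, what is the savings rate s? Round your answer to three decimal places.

s ≈ 0.220

In steady state, investment equals break-even investment: s·k^α = (n + g + δ)·k.
Since y* = [s/(n + g + δ)]^(α/(1−α)), we have s/(n + g + δ) = (y*)^((1−α)/α) = 1.49^2.0303 = 2.2471.
Therefore s = 2.2471 × (n + g + δ) = 2.2471 × 0.098 = 0.2202.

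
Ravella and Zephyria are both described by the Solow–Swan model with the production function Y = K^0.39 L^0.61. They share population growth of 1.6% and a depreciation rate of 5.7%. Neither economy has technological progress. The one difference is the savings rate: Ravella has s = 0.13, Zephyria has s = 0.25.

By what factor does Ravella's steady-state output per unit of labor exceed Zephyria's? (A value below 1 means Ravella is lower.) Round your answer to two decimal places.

ratio ≈ 0.66

Steady-state y* = [s/(n + δ)]^(α/(1−α)), so the ratio is [ (s_R/(n + δ)_R) / (s_Z/(n + δ)_Z) ]^0.6393.
s_R/(n + δ)_R = 0.13/0.073 = 1.7808; s_Z/(n + δ)_Z = 0.25/0.073 = 3.4247.
Ratio = (1.7808/3.4247)^0.6393 = 0.5200^0.6393 ≈ 0.6583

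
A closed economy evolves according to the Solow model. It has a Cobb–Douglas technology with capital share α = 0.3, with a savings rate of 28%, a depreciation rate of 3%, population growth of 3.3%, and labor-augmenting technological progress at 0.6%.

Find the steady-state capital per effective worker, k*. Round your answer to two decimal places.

k* = 7.40

Steady state requires s·f(k) = (n + g + δ)·k, i.e. s·k^α = (n + g + δ)·k.
Dividing both sides by k: k^(1−α) = s / (n + g + δ).
k^0.7 = 0.28 / (0.033 + 0.006 + 0.030) = 0.28 / 0.069 = 4.0580
k* = 4.0580^(1/0.7) ≈ 7.3963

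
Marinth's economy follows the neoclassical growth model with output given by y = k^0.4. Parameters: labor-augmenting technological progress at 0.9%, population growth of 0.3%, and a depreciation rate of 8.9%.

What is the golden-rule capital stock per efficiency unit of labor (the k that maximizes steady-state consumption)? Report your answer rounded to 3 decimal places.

k_gold ≈ 9.914

The golden rule sets f'(k) = n + g + δ, i.e. α·k^(α−1) = n + g + δ.
So k^(1−α) = α / (n + g + δ) = 0.4 / 0.101 = 3.9604.
k_gold = 3.9604^(1/0.6) ≈ 9.9136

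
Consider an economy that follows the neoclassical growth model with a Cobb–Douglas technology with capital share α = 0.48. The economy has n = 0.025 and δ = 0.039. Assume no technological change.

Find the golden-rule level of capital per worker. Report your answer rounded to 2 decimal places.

The golden rule sets f'(k) = n + δ, i.e. α·k^(α−1) = n + δ.
So k^(1−α) = α / (n + δ) = 0.48 / 0.064 = 7.5000.
k_gold = 7.5000^(1/0.52) ≈ 48.1737

k_gold ≈ 48.17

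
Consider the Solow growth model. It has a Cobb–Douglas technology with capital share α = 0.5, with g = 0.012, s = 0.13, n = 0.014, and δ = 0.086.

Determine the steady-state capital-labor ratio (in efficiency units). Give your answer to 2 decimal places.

At the steady state, Δk = 0, so s·k^α = (n + g + δ)·k.
Dividing both sides by k: k^(1−α) = s / (n + g + δ).
k^0.5 = 0.13 / (0.014 + 0.012 + 0.086) = 0.13 / 0.112 = 1.1607
k* = 1.1607^(1/0.5) ≈ 1.3472

k* = 1.35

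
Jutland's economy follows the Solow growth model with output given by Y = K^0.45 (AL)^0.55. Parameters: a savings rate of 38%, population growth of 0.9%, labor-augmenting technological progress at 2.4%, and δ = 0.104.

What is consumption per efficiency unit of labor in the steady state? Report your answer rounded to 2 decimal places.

c* ≈ 1.43

At the steady state, Δk = 0, so s·k^α = (n + g + δ)·k.
Dividing both sides by k: k^(1−α) = s / (n + g + δ).
k^0.55 = 0.38 / (0.009 + 0.024 + 0.104) = 0.38 / 0.137 = 2.7737
k* = 2.7737^(1/0.55) ≈ 6.3909
y* = (k*)^α = 6.3909^0.45 ≈ 2.3041
c* = (1 − s)·y* = (1 − 0.38) × 2.3041 ≈ 1.4285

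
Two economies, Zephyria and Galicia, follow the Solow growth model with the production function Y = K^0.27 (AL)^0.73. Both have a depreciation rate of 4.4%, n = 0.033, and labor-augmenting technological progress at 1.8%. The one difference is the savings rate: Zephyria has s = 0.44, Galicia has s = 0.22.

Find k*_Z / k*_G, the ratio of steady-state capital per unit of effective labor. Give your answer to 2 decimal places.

ratio ≈ 2.58

Steady-state k* = [s/(n + g + δ)]^(1/(1−α)), so the ratio is [ (s_Z/(n + g + δ)_Z) / (s_G/(n + g + δ)_G) ]^1.3699.
s_Z/(n + g + δ)_Z = 0.44/0.095 = 4.6316; s_G/(n + g + δ)_G = 0.22/0.095 = 2.3158.
Ratio = (4.6316/2.3158)^1.3699 = 2.0000^1.3699 ≈ 2.5845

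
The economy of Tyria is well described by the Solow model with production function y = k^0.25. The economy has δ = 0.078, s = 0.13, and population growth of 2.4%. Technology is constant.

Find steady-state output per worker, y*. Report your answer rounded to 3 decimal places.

Steady state requires s·f(k) = (n + δ)·k, i.e. s·k^α = (n + δ)·k.
Dividing both sides by k: k^(1−α) = s / (n + δ).
k^0.75 = 0.13 / (0.024 + 0.078) = 0.13 / 0.102 = 1.2745
k* = 1.2745^(1/0.75) ≈ 1.3818
y* = (k*)^α = 1.3818^0.25 ≈ 1.0842

y* = 1.084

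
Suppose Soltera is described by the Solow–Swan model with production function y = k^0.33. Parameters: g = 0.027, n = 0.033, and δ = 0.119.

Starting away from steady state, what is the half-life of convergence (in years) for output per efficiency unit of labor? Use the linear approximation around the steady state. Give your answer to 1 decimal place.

t_½ ≈ 5.8 years

Near the steady state the convergence rate is λ = (1 − α)(n + g + δ).
λ = (1 − 0.33) × 0.179 = 0.67 × 0.179 = 0.11993
Half-life = ln 2 / λ = 0.6931 / 0.11993 ≈ 5.78 years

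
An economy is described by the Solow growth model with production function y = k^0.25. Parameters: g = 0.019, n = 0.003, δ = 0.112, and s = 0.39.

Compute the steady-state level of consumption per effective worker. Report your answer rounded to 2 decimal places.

c* ≈ 0.87

Steady state requires s·f(k) = (n + g + δ)·k, i.e. s·k^α = (n + g + δ)·k.
Dividing both sides by k: k^(1−α) = s / (n + g + δ).
k^0.75 = 0.39 / (0.003 + 0.019 + 0.112) = 0.39 / 0.134 = 2.9104
k* = 2.9104^(1/0.75) ≈ 4.1553
y* = (k*)^α = 4.1553^0.25 ≈ 1.4277
c* = (1 − s)·y* = (1 − 0.39) × 1.4277 ≈ 0.8709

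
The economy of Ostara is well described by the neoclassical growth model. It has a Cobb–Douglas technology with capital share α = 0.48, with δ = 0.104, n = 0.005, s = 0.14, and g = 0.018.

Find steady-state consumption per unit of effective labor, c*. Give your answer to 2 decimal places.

c* = 0.94

Steady state requires s·f(k) = (n + g + δ)·k, i.e. s·k^α = (n + g + δ)·k.
Rearranging, k^(1−α) = s / (n + g + δ).
k^0.52 = 0.14 / (0.005 + 0.018 + 0.104) = 0.14 / 0.127 = 1.1024
k* = 1.1024^(1/0.52) ≈ 1.2062
y* = (k*)^α = 1.2062^0.48 ≈ 1.0942
c* = (1 − s)·y* = (1 − 0.14) × 1.0942 ≈ 0.9410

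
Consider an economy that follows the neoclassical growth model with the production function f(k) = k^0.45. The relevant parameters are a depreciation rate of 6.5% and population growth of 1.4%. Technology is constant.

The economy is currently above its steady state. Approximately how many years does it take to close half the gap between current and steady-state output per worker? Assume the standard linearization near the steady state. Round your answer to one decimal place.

t_½ ≈ 16.0 years

Near the steady state the convergence rate is λ = (1 − α)(n + δ).
λ = (1 − 0.45) × 0.079 = 0.55 × 0.079 = 0.04345
Half-life = ln 2 / λ = 0.6931 / 0.04345 ≈ 15.95 years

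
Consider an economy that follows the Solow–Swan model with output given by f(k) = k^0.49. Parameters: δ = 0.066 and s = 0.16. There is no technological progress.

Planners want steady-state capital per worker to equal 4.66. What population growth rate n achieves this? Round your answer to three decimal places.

n ≈ 0.007

Steady state requires s·f(k) = (n + δ)·k, i.e. s·k^α = (n + δ)·k.
So s / (n + δ) = (k*)^(1−α) = 4.66^0.51 = 2.1922.
Therefore n + δ = s / 2.1922 = 0.16 / 2.1922 = 0.0730, so n = 0.0730 − 0.066 = 0.0070.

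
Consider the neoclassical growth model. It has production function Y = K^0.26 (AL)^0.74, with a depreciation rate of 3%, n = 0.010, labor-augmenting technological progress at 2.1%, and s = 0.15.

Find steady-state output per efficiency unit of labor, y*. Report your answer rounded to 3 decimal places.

In steady state, investment equals break-even investment: s·k^α = (n + g + δ)·k.
Dividing both sides by k: k^(1−α) = s / (n + g + δ).
k^0.74 = 0.15 / (0.010 + 0.021 + 0.030) = 0.15 / 0.061 = 2.4590
k* = 2.4590^(1/0.74) ≈ 3.3733
y* = (k*)^α = 3.3733^0.26 ≈ 1.3718

y* = 1.372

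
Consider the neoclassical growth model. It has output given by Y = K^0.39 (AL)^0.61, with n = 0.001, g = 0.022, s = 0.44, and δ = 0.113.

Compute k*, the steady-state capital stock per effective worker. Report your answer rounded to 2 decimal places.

k* = 6.85

In steady state, investment equals break-even investment: s·k^α = (n + g + δ)·k.
Dividing both sides by k: k^(1−α) = s / (n + g + δ).
k^0.61 = 0.44 / (0.001 + 0.022 + 0.113) = 0.44 / 0.136 = 3.2353
k* = 3.2353^(1/0.61) ≈ 6.8537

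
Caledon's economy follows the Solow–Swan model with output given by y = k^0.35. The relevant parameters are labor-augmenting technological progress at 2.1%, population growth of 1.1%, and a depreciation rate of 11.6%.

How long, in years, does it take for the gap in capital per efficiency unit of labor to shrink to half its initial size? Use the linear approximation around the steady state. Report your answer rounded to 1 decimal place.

t_½ ≈ 7.2 years

Near the steady state the convergence rate is λ = (1 − α)(n + g + δ).
λ = (1 − 0.35) × 0.148 = 0.65 × 0.148 = 0.0962
Half-life = ln 2 / λ = 0.6931 / 0.0962 ≈ 7.20 years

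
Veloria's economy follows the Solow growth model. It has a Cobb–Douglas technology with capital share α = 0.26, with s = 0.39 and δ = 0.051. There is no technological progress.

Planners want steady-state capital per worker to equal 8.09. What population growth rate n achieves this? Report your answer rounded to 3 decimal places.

Steady state requires s·f(k) = (n + δ)·k, i.e. s·k^α = (n + δ)·k.
So s / (n + δ) = (k*)^(1−α) = 8.09^0.74 = 4.6977.
Therefore n + δ = s / 4.6977 = 0.39 / 4.6977 = 0.0830, so n = 0.0830 − 0.051 = 0.0320.

n ≈ 0.032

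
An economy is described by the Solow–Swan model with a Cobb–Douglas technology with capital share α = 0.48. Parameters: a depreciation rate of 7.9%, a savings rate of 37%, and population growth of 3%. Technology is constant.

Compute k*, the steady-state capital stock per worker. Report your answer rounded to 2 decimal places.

k* ≈ 10.49

At the steady state, Δk = 0, so s·k^α = (n + δ)·k.
Rearranging, k^(1−α) = s / (n + δ).
k^0.52 = 0.37 / (0.030 + 0.079) = 0.37 / 0.109 = 3.3945
k* = 3.3945^(1/0.52) ≈ 10.4887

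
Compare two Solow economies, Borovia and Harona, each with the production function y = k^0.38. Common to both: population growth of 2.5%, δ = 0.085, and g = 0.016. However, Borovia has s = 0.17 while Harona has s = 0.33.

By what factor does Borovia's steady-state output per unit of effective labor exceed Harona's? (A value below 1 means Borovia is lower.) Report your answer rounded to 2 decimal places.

Steady-state y* = [s/(n + g + δ)]^(α/(1−α)), so the ratio is [ (s_B/(n + g + δ)_B) / (s_H/(n + g + δ)_H) ]^0.6129.
s_B/(n + g + δ)_B = 0.17/0.126 = 1.3492; s_H/(n + g + δ)_H = 0.33/0.126 = 2.6190.
Ratio = (1.3492/2.6190)^0.6129 = 0.5152^0.6129 ≈ 0.6660

ratio ≈ 0.67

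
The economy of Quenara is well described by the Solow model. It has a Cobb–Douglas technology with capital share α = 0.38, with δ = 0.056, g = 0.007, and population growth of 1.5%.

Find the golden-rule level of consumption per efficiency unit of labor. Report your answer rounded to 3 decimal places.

At the golden rule, f'(k) = n + g + δ, so α·k^(α−1) = n + g + δ and k_gold = (α/(n + g + δ))^(1/(1−α)).
k_gold = (0.38/0.078)^(1/0.62) = 4.8718^1.6129 ≈ 12.8580
c_gold = f(k_gold) − (n + g + δ)·k_gold = 2.6393 − 0.078×12.8580 ≈ 1.6364

c_gold ≈ 1.636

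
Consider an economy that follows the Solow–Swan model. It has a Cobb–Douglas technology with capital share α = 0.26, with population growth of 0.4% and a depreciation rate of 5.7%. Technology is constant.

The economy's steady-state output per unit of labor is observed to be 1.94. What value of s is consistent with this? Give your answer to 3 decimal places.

Steady state requires s·f(k) = (n + δ)·k, i.e. s·k^α = (n + δ)·k.
Since y* = [s/(n + δ)]^(α/(1−α)), we have s/(n + δ) = (y*)^((1−α)/α) = 1.94^2.8462 = 6.5939.
Therefore s = 6.5939 × (n + δ) = 6.5939 × 0.061 = 0.4022.

s ≈ 0.402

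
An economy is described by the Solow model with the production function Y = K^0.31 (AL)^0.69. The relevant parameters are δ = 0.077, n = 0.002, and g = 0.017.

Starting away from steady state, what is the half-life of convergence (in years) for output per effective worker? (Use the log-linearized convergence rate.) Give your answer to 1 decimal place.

Near the steady state the convergence rate is λ = (1 − α)(n + g + δ).
λ = (1 − 0.31) × 0.096 = 0.69 × 0.096 = 0.06624
Half-life = ln 2 / λ = 0.6931 / 0.06624 ≈ 10.46 years

t_½ ≈ 10.5 years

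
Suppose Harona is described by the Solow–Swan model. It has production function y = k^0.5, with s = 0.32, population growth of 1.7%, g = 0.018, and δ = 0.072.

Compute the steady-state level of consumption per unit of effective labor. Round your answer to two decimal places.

c* ≈ 2.03

At the steady state, Δk = 0, so s·k^α = (n + g + δ)·k.
Dividing both sides by k: k^(1−α) = s / (n + g + δ).
k^0.5 = 0.32 / (0.017 + 0.018 + 0.072) = 0.32 / 0.107 = 2.9907
k* = 2.9907^(1/0.5) ≈ 8.9443
y* = (k*)^α = 8.9443^0.5 ≈ 2.9907
c* = (1 − s)·y* = (1 − 0.32) × 2.9907 ≈ 2.0337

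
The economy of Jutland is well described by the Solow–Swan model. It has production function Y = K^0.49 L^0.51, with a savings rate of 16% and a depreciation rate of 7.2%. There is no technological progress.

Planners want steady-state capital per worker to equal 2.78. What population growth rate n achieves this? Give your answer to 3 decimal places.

Steady state requires s·f(k) = (n + δ)·k, i.e. s·k^α = (n + δ)·k.
So s / (n + δ) = (k*)^(1−α) = 2.78^0.51 = 1.6845.
Therefore n + δ = s / 1.6845 = 0.16 / 1.6845 = 0.0950, so n = 0.0950 − 0.072 = 0.0230.

n ≈ 0.023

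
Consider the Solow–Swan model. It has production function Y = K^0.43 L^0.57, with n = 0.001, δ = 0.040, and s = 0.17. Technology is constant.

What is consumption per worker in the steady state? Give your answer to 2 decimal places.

c* = 2.43

At the steady state, Δk = 0, so s·k^α = (n + δ)·k.
Dividing both sides by k: k^(1−α) = s / (n + δ).
k^0.57 = 0.17 / (0.001 + 0.040) = 0.17 / 0.041 = 4.1463
k* = 4.1463^(1/0.57) ≈ 12.1231
y* = (k*)^α = 12.1231^0.43 ≈ 2.9238
c* = (1 − s)·y* = (1 − 0.17) × 2.9238 ≈ 2.4268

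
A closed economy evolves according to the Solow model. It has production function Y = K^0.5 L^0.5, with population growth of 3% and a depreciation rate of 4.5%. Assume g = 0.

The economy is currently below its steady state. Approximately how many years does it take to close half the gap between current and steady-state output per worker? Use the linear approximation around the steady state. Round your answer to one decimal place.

Near the steady state the convergence rate is λ = (1 − α)(n + δ).
λ = (1 − 0.5) × 0.075 = 0.5 × 0.075 = 0.0375
Half-life = ln 2 / λ = 0.6931 / 0.0375 ≈ 18.48 years

half-life ≈ 18.5 years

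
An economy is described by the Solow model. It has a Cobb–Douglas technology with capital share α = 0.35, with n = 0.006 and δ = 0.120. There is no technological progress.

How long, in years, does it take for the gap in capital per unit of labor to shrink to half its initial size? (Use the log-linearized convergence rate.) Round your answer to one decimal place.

Near the steady state the convergence rate is λ = (1 − α)(n + δ).
λ = (1 − 0.35) × 0.126 = 0.65 × 0.126 = 0.0819
Half-life = ln 2 / λ = 0.6931 / 0.0819 ≈ 8.46 years

half-life ≈ 8.5 years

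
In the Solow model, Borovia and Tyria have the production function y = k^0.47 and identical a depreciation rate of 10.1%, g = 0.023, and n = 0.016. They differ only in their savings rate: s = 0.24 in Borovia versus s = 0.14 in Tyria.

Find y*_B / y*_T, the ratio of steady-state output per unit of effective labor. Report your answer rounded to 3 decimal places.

Steady-state y* = [s/(n + g + δ)]^(α/(1−α)), so the ratio is [ (s_B/(n + g + δ)_B) / (s_T/(n + g + δ)_T) ]^0.8868.
s_B/(n + g + δ)_B = 0.24/0.140 = 1.7143; s_T/(n + g + δ)_T = 0.14/0.140 = 1.0000.
Ratio = (1.7143/1.0000)^0.8868 = 1.7143^0.8868 ≈ 1.6128

ratio ≈ 1.613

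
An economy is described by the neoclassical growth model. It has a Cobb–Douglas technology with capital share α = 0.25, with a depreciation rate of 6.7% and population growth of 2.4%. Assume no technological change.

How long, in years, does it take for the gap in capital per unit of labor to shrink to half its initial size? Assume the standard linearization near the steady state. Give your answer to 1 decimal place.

about 10.2 years

Near the steady state the convergence rate is λ = (1 − α)(n + δ).
λ = (1 − 0.25) × 0.091 = 0.75 × 0.091 = 0.06825
Half-life = ln 2 / λ = 0.6931 / 0.06825 ≈ 10.16 years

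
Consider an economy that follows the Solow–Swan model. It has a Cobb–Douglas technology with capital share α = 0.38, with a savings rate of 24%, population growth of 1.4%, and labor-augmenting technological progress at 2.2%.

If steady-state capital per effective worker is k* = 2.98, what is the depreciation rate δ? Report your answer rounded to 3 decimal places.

δ ≈ 0.086

Steady state requires s·f(k) = (n + g + δ)·k, i.e. s·k^α = (n + g + δ)·k.
So s / (n + g + δ) = (k*)^(1−α) = 2.98^0.62 = 1.9680.
Therefore n + g + δ = s / 1.9680 = 0.24 / 1.9680 = 0.1220, so δ = 0.1220 − 0.036 = 0.0860.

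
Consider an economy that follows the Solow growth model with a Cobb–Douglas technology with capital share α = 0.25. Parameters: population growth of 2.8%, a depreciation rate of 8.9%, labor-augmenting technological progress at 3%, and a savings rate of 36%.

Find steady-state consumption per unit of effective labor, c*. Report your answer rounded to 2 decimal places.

Steady state requires s·f(k) = (n + g + δ)·k, i.e. s·k^α = (n + g + δ)·k.
Dividing both sides by k: k^(1−α) = s / (n + g + δ).
k^0.75 = 0.36 / (0.028 + 0.030 + 0.089) = 0.36 / 0.147 = 2.4490
k* = 2.4490^(1/0.75) ≈ 3.3010
y* = (k*)^α = 3.3010^0.25 ≈ 1.3479
c* = (1 − s)·y* = (1 − 0.36) × 1.3479 ≈ 0.8627

c* ≈ 0.86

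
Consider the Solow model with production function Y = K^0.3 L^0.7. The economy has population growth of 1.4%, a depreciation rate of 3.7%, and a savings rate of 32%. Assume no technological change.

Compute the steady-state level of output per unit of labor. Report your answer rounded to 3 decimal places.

y* = 2.197

In steady state, investment equals break-even investment: s·k^α = (n + δ)·k.
Rearranging, k^(1−α) = s / (n + δ).
k^0.7 = 0.32 / (0.014 + 0.037) = 0.32 / 0.051 = 6.2745
k* = 6.2745^(1/0.7) ≈ 13.7847
y* = (k*)^α = 13.7847^0.3 ≈ 2.1969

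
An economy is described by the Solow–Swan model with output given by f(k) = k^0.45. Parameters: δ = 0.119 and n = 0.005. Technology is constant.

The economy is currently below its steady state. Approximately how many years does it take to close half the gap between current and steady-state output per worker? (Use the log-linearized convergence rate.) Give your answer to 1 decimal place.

half-life ≈ 10.2 years

Near the steady state the convergence rate is λ = (1 − α)(n + δ).
λ = (1 − 0.45) × 0.124 = 0.55 × 0.124 = 0.0682
Half-life = ln 2 / λ = 0.6931 / 0.0682 ≈ 10.16 years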